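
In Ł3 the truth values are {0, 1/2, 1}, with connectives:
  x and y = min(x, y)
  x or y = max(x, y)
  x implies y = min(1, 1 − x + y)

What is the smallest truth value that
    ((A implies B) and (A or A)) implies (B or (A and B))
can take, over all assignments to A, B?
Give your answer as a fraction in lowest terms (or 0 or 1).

Take A = 1/2, B = 0:
A implies B = 1/2 implies 0 = 1/2
A or A = 1/2 or 1/2 = 1/2
(A implies B) and (A or A) = 1/2 and 1/2 = 1/2
A and B = 1/2 and 0 = 0
B or (A and B) = 0 or 0 = 0
((A implies B) and (A or A)) implies (B or (A and B)) = 1/2 implies 0 = 1/2
No assignment yields a value below 1/2, so this is the minimum.

1/2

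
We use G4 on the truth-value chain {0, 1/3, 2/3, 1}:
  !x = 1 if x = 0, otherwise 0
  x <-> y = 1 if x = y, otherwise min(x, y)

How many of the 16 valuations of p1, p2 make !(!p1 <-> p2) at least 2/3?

10

p1 = 0, p2 = 0 ↦ 1  ≥
p1 = 0, p2 = 1/3 ↦ 0  <
p1 = 0, p2 = 2/3 ↦ 0  <
p1 = 0, p2 = 1 ↦ 0  <
p1 = 1/3, p2 = 0 ↦ 0  <
p1 = 1/3, p2 = 1/3 ↦ 1  ≥
p1 = 1/3, p2 = 2/3 ↦ 1  ≥
p1 = 1/3, p2 = 1 ↦ 1  ≥
p1 = 2/3, p2 = 0 ↦ 0  <
p1 = 2/3, p2 = 1/3 ↦ 1  ≥
p1 = 2/3, p2 = 2/3 ↦ 1  ≥
p1 = 2/3, p2 = 1 ↦ 1  ≥
p1 = 1, p2 = 0 ↦ 0  <
p1 = 1, p2 = 1/3 ↦ 1  ≥
p1 = 1, p2 = 2/3 ↦ 1  ≥
p1 = 1, p2 = 1 ↦ 1  ≥
So 10 of the 16 assignments meet the threshold.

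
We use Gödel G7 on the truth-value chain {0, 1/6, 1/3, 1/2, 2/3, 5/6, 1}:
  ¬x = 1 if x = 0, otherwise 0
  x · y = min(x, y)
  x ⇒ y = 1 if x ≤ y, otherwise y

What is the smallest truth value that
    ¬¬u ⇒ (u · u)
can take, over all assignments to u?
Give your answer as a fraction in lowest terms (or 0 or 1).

Take u = 1/6:
¬u = ¬1/6 = 0
¬¬u = ¬0 = 1
u · u = 1/6 · 1/6 = 1/6
¬¬u ⇒ (u · u) = 1 ⇒ 1/6 = 1/6
No assignment yields a value below 1/6, so this is the minimum.

1/6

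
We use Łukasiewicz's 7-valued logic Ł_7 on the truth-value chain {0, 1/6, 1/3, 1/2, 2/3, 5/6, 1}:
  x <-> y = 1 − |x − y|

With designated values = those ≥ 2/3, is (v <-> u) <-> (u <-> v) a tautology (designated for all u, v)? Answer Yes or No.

Yes

At u = 5/6, v = 0, for instance:
v <-> u = 0 <-> 5/6 = 1/6
u <-> v = 5/6 <-> 0 = 1/6
(v <-> u) <-> (u <-> v) = 1/6 <-> 1/6 = 1
and checking the remaining 48 assignments likewise gives ≥ 2/3 in every case.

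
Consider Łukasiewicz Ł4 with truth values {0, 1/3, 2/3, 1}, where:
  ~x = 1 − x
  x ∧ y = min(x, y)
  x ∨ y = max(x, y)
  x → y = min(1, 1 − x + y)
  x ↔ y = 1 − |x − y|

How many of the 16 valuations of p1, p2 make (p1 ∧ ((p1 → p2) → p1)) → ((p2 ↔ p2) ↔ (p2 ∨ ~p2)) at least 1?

p1 = 0, p2 = 0 ↦ 1  ≥
p1 = 0, p2 = 1/3 ↦ 1  ≥
p1 = 0, p2 = 2/3 ↦ 1  ≥
p1 = 0, p2 = 1 ↦ 1  ≥
p1 = 1/3, p2 = 0 ↦ 1  ≥
p1 = 1/3, p2 = 1/3 ↦ 1  ≥
p1 = 1/3, p2 = 2/3 ↦ 1  ≥
p1 = 1/3, p2 = 1 ↦ 1  ≥
p1 = 2/3, p2 = 0 ↦ 1  ≥
p1 = 2/3, p2 = 1/3 ↦ 1  ≥
p1 = 2/3, p2 = 2/3 ↦ 1  ≥
p1 = 2/3, p2 = 1 ↦ 1  ≥
p1 = 1, p2 = 0 ↦ 1  ≥
p1 = 1, p2 = 1/3 ↦ 2/3  <
p1 = 1, p2 = 2/3 ↦ 2/3  <
p1 = 1, p2 = 1 ↦ 1  ≥
So 14 of the 16 assignments meet the threshold.

14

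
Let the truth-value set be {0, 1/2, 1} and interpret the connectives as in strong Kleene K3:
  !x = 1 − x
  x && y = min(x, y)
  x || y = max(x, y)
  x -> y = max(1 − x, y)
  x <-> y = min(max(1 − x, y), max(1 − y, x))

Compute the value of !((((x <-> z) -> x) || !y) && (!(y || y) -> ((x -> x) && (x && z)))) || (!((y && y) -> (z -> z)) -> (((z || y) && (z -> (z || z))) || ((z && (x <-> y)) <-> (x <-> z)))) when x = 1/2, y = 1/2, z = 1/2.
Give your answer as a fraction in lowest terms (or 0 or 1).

1/2

x <-> z = 1/2 <-> 1/2 = 1/2
(x <-> z) -> x = 1/2 -> 1/2 = 1/2
!y = !1/2 = 1/2
((x <-> z) -> x) || !y = 1/2 || 1/2 = 1/2
y || y = 1/2 || 1/2 = 1/2
!(y || y) = !1/2 = 1/2
x -> x = 1/2 -> 1/2 = 1/2
x && z = 1/2 && 1/2 = 1/2
(x -> x) && (x && z) = 1/2 && 1/2 = 1/2
!(y || y) -> ((x -> x) && (x && z)) = 1/2 -> 1/2 = 1/2
(((x <-> z) -> x) || !y) && (!(y || y) -> ((x -> x) && (x && z))) = 1/2 && 1/2 = 1/2
!((((x <-> z) -> x) || !y) && (!(y || y) -> ((x -> x) && (x && z)))) = !1/2 = 1/2
y && y = 1/2 && 1/2 = 1/2
z -> z = 1/2 -> 1/2 = 1/2
(y && y) -> (z -> z) = 1/2 -> 1/2 = 1/2
!((y && y) -> (z -> z)) = !1/2 = 1/2
z || y = 1/2 || 1/2 = 1/2
z || z = 1/2 || 1/2 = 1/2
z -> (z || z) = 1/2 -> 1/2 = 1/2
(z || y) && (z -> (z || z)) = 1/2 && 1/2 = 1/2
x <-> y = 1/2 <-> 1/2 = 1/2
z && (x <-> y) = 1/2 && 1/2 = 1/2
x <-> z = 1/2 <-> 1/2 = 1/2
(z && (x <-> y)) <-> (x <-> z) = 1/2 <-> 1/2 = 1/2
((z || y) && (z -> (z || z))) || ((z && (x <-> y)) <-> (x <-> z)) = 1/2 || 1/2 = 1/2
!((y && y) -> (z -> z)) -> (((z || y) && (z -> (z || z))) || ((z && (x <-> y)) <-> (x <-> z))) = 1/2 -> 1/2 = 1/2
!((((x <-> z) -> x) || !y) && (!(y || y) -> ((x -> x) && (x && z)))) || (!((y && y) -> (z -> z)) -> (((z || y) && (z -> (z || z))) || ((z && (x <-> y)) <-> (x <-> z)))) = 1/2 || 1/2 = 1/2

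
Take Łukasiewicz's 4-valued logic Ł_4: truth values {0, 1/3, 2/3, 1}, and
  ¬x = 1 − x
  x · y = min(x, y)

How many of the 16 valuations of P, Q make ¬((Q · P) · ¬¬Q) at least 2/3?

12

P = 0, Q = 0 ↦ 1  ≥
P = 0, Q = 1/3 ↦ 1  ≥
P = 0, Q = 2/3 ↦ 1  ≥
P = 0, Q = 1 ↦ 1  ≥
P = 1/3, Q = 0 ↦ 1  ≥
P = 1/3, Q = 1/3 ↦ 2/3  ≥
P = 1/3, Q = 2/3 ↦ 2/3  ≥
P = 1/3, Q = 1 ↦ 2/3  ≥
P = 2/3, Q = 0 ↦ 1  ≥
P = 2/3, Q = 1/3 ↦ 2/3  ≥
P = 2/3, Q = 2/3 ↦ 1/3  <
P = 2/3, Q = 1 ↦ 1/3  <
P = 1, Q = 0 ↦ 1  ≥
P = 1, Q = 1/3 ↦ 2/3  ≥
P = 1, Q = 2/3 ↦ 1/3  <
P = 1, Q = 1 ↦ 0  <
So 12 of the 16 assignments meet the threshold.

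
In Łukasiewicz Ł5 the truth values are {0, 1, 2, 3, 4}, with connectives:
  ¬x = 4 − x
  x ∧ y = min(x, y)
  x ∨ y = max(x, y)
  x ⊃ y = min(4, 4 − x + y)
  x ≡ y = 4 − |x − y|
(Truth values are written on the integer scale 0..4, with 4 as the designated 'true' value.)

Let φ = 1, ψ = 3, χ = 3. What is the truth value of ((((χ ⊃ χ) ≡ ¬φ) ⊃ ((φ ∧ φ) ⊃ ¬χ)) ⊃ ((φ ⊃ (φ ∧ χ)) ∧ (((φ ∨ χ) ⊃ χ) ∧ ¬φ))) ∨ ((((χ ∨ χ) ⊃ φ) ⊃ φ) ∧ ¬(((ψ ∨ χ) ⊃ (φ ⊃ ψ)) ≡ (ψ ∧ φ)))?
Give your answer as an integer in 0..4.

χ ⊃ χ = 3 ⊃ 3 = 4
¬φ = ¬1 = 3
(χ ⊃ χ) ≡ ¬φ = 4 ≡ 3 = 3
φ ∧ φ = 1 ∧ 1 = 1
¬χ = ¬3 = 1
(φ ∧ φ) ⊃ ¬χ = 1 ⊃ 1 = 4
((χ ⊃ χ) ≡ ¬φ) ⊃ ((φ ∧ φ) ⊃ ¬χ) = 3 ⊃ 4 = 4
φ ∧ χ = 1 ∧ 3 = 1
φ ⊃ (φ ∧ χ) = 1 ⊃ 1 = 4
φ ∨ χ = 1 ∨ 3 = 3
(φ ∨ χ) ⊃ χ = 3 ⊃ 3 = 4
¬φ = ¬1 = 3
((φ ∨ χ) ⊃ χ) ∧ ¬φ = 4 ∧ 3 = 3
(φ ⊃ (φ ∧ χ)) ∧ (((φ ∨ χ) ⊃ χ) ∧ ¬φ) = 4 ∧ 3 = 3
(((χ ⊃ χ) ≡ ¬φ) ⊃ ((φ ∧ φ) ⊃ ¬χ)) ⊃ ((φ ⊃ (φ ∧ χ)) ∧ (((φ ∨ χ) ⊃ χ) ∧ ¬φ)) = 4 ⊃ 3 = 3
χ ∨ χ = 3 ∨ 3 = 3
(χ ∨ χ) ⊃ φ = 3 ⊃ 1 = 2
((χ ∨ χ) ⊃ φ) ⊃ φ = 2 ⊃ 1 = 3
ψ ∨ χ = 3 ∨ 3 = 3
φ ⊃ ψ = 1 ⊃ 3 = 4
(ψ ∨ χ) ⊃ (φ ⊃ ψ) = 3 ⊃ 4 = 4
ψ ∧ φ = 3 ∧ 1 = 1
((ψ ∨ χ) ⊃ (φ ⊃ ψ)) ≡ (ψ ∧ φ) = 4 ≡ 1 = 1
¬(((ψ ∨ χ) ⊃ (φ ⊃ ψ)) ≡ (ψ ∧ φ)) = ¬1 = 3
(((χ ∨ χ) ⊃ φ) ⊃ φ) ∧ ¬(((ψ ∨ χ) ⊃ (φ ⊃ ψ)) ≡ (ψ ∧ φ)) = 3 ∧ 3 = 3
((((χ ⊃ χ) ≡ ¬φ) ⊃ ((φ ∧ φ) ⊃ ¬χ)) ⊃ ((φ ⊃ (φ ∧ χ)) ∧ (((φ ∨ χ) ⊃ χ) ∧ ¬φ))) ∨ ((((χ ∨ χ) ⊃ φ) ⊃ φ) ∧ ¬(((ψ ∨ χ) ⊃ (φ ⊃ ψ)) ≡ (ψ ∧ φ))) = 3 ∨ 3 = 3

3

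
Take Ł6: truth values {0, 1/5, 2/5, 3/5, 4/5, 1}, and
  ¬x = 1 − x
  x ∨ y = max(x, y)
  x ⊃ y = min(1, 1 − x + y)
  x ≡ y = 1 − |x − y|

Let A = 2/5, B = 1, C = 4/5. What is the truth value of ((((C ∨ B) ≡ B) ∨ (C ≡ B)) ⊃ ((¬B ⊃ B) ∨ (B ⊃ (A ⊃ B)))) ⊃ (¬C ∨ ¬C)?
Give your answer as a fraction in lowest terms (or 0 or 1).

C ∨ B = 4/5 ∨ 1 = 1
(C ∨ B) ≡ B = 1 ≡ 1 = 1
C ≡ B = 4/5 ≡ 1 = 4/5
((C ∨ B) ≡ B) ∨ (C ≡ B) = 1 ∨ 4/5 = 1
¬B = ¬1 = 0
¬B ⊃ B = 0 ⊃ 1 = 1
A ⊃ B = 2/5 ⊃ 1 = 1
B ⊃ (A ⊃ B) = 1 ⊃ 1 = 1
(¬B ⊃ B) ∨ (B ⊃ (A ⊃ B)) = 1 ∨ 1 = 1
(((C ∨ B) ≡ B) ∨ (C ≡ B)) ⊃ ((¬B ⊃ B) ∨ (B ⊃ (A ⊃ B))) = 1 ⊃ 1 = 1
¬C = ¬4/5 = 1/5
¬C = ¬4/5 = 1/5
¬C ∨ ¬C = 1/5 ∨ 1/5 = 1/5
((((C ∨ B) ≡ B) ∨ (C ≡ B)) ⊃ ((¬B ⊃ B) ∨ (B ⊃ (A ⊃ B)))) ⊃ (¬C ∨ ¬C) = 1 ⊃ 1/5 = 1/5

1/5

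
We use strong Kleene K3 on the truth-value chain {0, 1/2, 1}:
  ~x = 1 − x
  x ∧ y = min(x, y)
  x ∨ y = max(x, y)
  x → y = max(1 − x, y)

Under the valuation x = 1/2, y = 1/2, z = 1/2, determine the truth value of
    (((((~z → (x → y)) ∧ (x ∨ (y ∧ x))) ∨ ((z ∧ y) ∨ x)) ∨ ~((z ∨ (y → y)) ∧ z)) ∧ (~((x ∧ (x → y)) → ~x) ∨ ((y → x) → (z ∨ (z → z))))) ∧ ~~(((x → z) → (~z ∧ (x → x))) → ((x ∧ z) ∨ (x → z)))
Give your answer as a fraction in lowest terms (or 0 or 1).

~z = ~1/2 = 1/2
x → y = 1/2 → 1/2 = 1/2
~z → (x → y) = 1/2 → 1/2 = 1/2
y ∧ x = 1/2 ∧ 1/2 = 1/2
x ∨ (y ∧ x) = 1/2 ∨ 1/2 = 1/2
(~z → (x → y)) ∧ (x ∨ (y ∧ x)) = 1/2 ∧ 1/2 = 1/2
z ∧ y = 1/2 ∧ 1/2 = 1/2
(z ∧ y) ∨ x = 1/2 ∨ 1/2 = 1/2
((~z → (x → y)) ∧ (x ∨ (y ∧ x))) ∨ ((z ∧ y) ∨ x) = 1/2 ∨ 1/2 = 1/2
y → y = 1/2 → 1/2 = 1/2
z ∨ (y → y) = 1/2 ∨ 1/2 = 1/2
(z ∨ (y → y)) ∧ z = 1/2 ∧ 1/2 = 1/2
~((z ∨ (y → y)) ∧ z) = ~1/2 = 1/2
(((~z → (x → y)) ∧ (x ∨ (y ∧ x))) ∨ ((z ∧ y) ∨ x)) ∨ ~((z ∨ (y → y)) ∧ z) = 1/2 ∨ 1/2 = 1/2
x → y = 1/2 → 1/2 = 1/2
x ∧ (x → y) = 1/2 ∧ 1/2 = 1/2
~x = ~1/2 = 1/2
(x ∧ (x → y)) → ~x = 1/2 → 1/2 = 1/2
~((x ∧ (x → y)) → ~x) = ~1/2 = 1/2
y → x = 1/2 → 1/2 = 1/2
z → z = 1/2 → 1/2 = 1/2
z ∨ (z → z) = 1/2 ∨ 1/2 = 1/2
(y → x) → (z ∨ (z → z)) = 1/2 → 1/2 = 1/2
~((x ∧ (x → y)) → ~x) ∨ ((y → x) → (z ∨ (z → z))) = 1/2 ∨ 1/2 = 1/2
((((~z → (x → y)) ∧ (x ∨ (y ∧ x))) ∨ ((z ∧ y) ∨ x)) ∨ ~((z ∨ (y → y)) ∧ z)) ∧ (~((x ∧ (x → y)) → ~x) ∨ ((y → x) → (z ∨ (z → z)))) = 1/2 ∧ 1/2 = 1/2
x → z = 1/2 → 1/2 = 1/2
~z = ~1/2 = 1/2
x → x = 1/2 → 1/2 = 1/2
~z ∧ (x → x) = 1/2 ∧ 1/2 = 1/2
(x → z) → (~z ∧ (x → x)) = 1/2 → 1/2 = 1/2
x ∧ z = 1/2 ∧ 1/2 = 1/2
x → z = 1/2 → 1/2 = 1/2
(x ∧ z) ∨ (x → z) = 1/2 ∨ 1/2 = 1/2
((x → z) → (~z ∧ (x → x))) → ((x ∧ z) ∨ (x → z)) = 1/2 → 1/2 = 1/2
~(((x → z) → (~z ∧ (x → x))) → ((x ∧ z) ∨ (x → z))) = ~1/2 = 1/2
~~(((x → z) → (~z ∧ (x → x))) → ((x ∧ z) ∨ (x → z))) = ~1/2 = 1/2
(((((~z → (x → y)) ∧ (x ∨ (y ∧ x))) ∨ ((z ∧ y) ∨ x)) ∨ ~((z ∨ (y → y)) ∧ z)) ∧ (~((x ∧ (x → y)) → ~x) ∨ ((y → x) → (z ∨ (z → z))))) ∧ ~~(((x → z) → (~z ∧ (x → x))) → ((x ∧ z) ∨ (x → z))) = 1/2 ∧ 1/2 = 1/2

1/2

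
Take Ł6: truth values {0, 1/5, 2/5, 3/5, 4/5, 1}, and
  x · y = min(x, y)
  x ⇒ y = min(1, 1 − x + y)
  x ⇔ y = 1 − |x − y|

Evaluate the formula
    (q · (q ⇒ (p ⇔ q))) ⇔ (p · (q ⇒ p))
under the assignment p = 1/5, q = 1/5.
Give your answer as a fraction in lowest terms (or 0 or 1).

p ⇔ q = 1/5 ⇔ 1/5 = 1
q ⇒ (p ⇔ q) = 1/5 ⇒ 1 = 1
q · (q ⇒ (p ⇔ q)) = 1/5 · 1 = 1/5
q ⇒ p = 1/5 ⇒ 1/5 = 1
p · (q ⇒ p) = 1/5 · 1 = 1/5
(q · (q ⇒ (p ⇔ q))) ⇔ (p · (q ⇒ p)) = 1/5 ⇔ 1/5 = 1

1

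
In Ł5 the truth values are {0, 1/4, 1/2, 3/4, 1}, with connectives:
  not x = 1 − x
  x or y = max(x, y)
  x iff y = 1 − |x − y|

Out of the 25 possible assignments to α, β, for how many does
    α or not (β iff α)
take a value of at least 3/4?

value 1: 6 assignments (counts)
value 3/4: 7 assignments (counts)
value 1/2: 7 assignments
value 1/4: 4 assignments
value 0: 1 assignment
So 13 of the 25 assignments meet the threshold.

13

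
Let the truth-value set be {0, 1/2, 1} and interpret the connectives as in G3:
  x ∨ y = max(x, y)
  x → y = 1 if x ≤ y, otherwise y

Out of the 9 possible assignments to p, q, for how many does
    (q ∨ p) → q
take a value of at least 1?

p = 0, q = 0 ↦ 1  ≥
p = 0, q = 1/2 ↦ 1  ≥
p = 0, q = 1 ↦ 1  ≥
p = 1/2, q = 0 ↦ 0  <
p = 1/2, q = 1/2 ↦ 1  ≥
p = 1/2, q = 1 ↦ 1  ≥
p = 1, q = 0 ↦ 0  <
p = 1, q = 1/2 ↦ 1/2  <
p = 1, q = 1 ↦ 1  ≥
So 6 of the 9 assignments meet the threshold.

6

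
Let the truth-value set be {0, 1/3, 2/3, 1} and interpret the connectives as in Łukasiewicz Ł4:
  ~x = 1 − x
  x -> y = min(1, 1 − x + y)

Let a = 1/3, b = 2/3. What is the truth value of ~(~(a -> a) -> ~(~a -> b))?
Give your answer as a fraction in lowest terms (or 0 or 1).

0

a -> a = 1/3 -> 1/3 = 1
~(a -> a) = ~1 = 0
~a = ~1/3 = 2/3
~a -> b = 2/3 -> 2/3 = 1
~(~a -> b) = ~1 = 0
~(a -> a) -> ~(~a -> b) = 0 -> 0 = 1
~(~(a -> a) -> ~(~a -> b)) = ~1 = 0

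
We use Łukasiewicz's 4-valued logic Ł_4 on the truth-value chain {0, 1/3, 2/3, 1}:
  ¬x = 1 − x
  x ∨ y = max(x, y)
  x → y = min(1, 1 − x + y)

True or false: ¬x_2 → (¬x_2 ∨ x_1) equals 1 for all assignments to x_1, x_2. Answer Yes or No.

Yes

x_1 = 0, x_2 = 0 ↦ 1
x_1 = 0, x_2 = 1/3 ↦ 1
x_1 = 0, x_2 = 2/3 ↦ 1
x_1 = 0, x_2 = 1 ↦ 1
x_1 = 1/3, x_2 = 0 ↦ 1
x_1 = 1/3, x_2 = 1/3 ↦ 1
x_1 = 1/3, x_2 = 2/3 ↦ 1
x_1 = 1/3, x_2 = 1 ↦ 1
x_1 = 2/3, x_2 = 0 ↦ 1
x_1 = 2/3, x_2 = 1/3 ↦ 1
x_1 = 2/3, x_2 = 2/3 ↦ 1
x_1 = 2/3, x_2 = 1 ↦ 1
x_1 = 1, x_2 = 0 ↦ 1
x_1 = 1, x_2 = 1/3 ↦ 1
x_1 = 1, x_2 = 2/3 ↦ 1
x_1 = 1, x_2 = 1 ↦ 1
Every assignment gives a value ≥ 1.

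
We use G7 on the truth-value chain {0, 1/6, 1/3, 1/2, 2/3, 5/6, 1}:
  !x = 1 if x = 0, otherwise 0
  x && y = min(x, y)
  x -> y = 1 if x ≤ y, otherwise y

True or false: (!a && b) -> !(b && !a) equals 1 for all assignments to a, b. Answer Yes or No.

No

Counterexample: take a = 0, b = 1/6.
!a = !0 = 1
!a && b = 1 && 1/6 = 1/6
b && !a = 1/6 && 1 = 1/6
!(b && !a) = !1/6 = 0
(!a && b) -> !(b && !a) = 1/6 -> 0 = 0
This gives 0 ≠ 1.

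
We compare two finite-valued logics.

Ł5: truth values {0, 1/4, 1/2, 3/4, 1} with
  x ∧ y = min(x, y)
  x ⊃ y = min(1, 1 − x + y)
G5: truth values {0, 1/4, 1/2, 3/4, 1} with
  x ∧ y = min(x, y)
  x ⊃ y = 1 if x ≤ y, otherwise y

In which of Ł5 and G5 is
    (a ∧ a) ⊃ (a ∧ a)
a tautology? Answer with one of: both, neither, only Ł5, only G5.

both

In Ł5: every assignment gives 1 — tautology.
In G5: every assignment gives 1 — tautology.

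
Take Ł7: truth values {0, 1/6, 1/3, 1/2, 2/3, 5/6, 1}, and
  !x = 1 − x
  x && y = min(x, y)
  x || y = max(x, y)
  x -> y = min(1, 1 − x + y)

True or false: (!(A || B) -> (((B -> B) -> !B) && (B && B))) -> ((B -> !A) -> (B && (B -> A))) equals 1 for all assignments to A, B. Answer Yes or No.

Counterexample: take A = 0, B = 1/6.
A || B = 0 || 1/6 = 1/6
!(A || B) = !1/6 = 5/6
B -> B = 1/6 -> 1/6 = 1
!B = !1/6 = 5/6
(B -> B) -> !B = 1 -> 5/6 = 5/6
B && B = 1/6 && 1/6 = 1/6
((B -> B) -> !B) && (B && B) = 5/6 && 1/6 = 1/6
!(A || B) -> (((B -> B) -> !B) && (B && B)) = 5/6 -> 1/6 = 1/3
!A = !0 = 1
B -> !A = 1/6 -> 1 = 1
B -> A = 1/6 -> 0 = 5/6
B && (B -> A) = 1/6 && 5/6 = 1/6
(B -> !A) -> (B && (B -> A)) = 1 -> 1/6 = 1/6
(!(A || B) -> (((B -> B) -> !B) && (B && B))) -> ((B -> !A) -> (B && (B -> A))) = 1/3 -> 1/6 = 5/6
This gives 5/6 ≠ 1.

No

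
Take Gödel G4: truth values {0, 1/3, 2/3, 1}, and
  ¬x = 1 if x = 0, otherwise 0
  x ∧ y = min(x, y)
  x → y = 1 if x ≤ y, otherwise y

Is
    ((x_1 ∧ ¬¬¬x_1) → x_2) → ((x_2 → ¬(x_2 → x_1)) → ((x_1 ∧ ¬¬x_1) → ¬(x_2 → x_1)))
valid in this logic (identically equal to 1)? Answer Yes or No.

No

Counterexample: take x_1 = 1/3, x_2 = 0.
¬x_1 = ¬1/3 = 0
¬¬x_1 = ¬0 = 1
¬¬¬x_1 = ¬1 = 0
x_1 ∧ ¬¬¬x_1 = 1/3 ∧ 0 = 0
(x_1 ∧ ¬¬¬x_1) → x_2 = 0 → 0 = 1
x_2 → x_1 = 0 → 1/3 = 1
¬(x_2 → x_1) = ¬1 = 0
x_2 → ¬(x_2 → x_1) = 0 → 0 = 1
¬x_1 = ¬1/3 = 0
¬¬x_1 = ¬0 = 1
x_1 ∧ ¬¬x_1 = 1/3 ∧ 1 = 1/3
x_2 → x_1 = 0 → 1/3 = 1
¬(x_2 → x_1) = ¬1 = 0
(x_1 ∧ ¬¬x_1) → ¬(x_2 → x_1) = 1/3 → 0 = 0
(x_2 → ¬(x_2 → x_1)) → ((x_1 ∧ ¬¬x_1) → ¬(x_2 → x_1)) = 1 → 0 = 0
((x_1 ∧ ¬¬¬x_1) → x_2) → ((x_2 → ¬(x_2 → x_1)) → ((x_1 ∧ ¬¬x_1) → ¬(x_2 → x_1))) = 1 → 0 = 0
This gives 0 ≠ 1.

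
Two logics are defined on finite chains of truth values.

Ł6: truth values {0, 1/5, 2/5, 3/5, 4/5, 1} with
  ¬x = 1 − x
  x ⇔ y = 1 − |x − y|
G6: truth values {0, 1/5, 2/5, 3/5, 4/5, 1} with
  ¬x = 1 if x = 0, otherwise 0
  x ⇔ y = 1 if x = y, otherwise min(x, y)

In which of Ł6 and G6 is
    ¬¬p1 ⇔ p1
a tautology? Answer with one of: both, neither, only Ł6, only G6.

In Ł6: every assignment gives 1 — tautology.
In G6: at p1 = 1/5 the value is 1/5 — not a tautology.

only Ł6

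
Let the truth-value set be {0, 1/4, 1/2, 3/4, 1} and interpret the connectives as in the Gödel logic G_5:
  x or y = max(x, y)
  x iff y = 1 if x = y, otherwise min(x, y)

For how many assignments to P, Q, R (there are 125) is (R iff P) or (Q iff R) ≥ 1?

45

value 1: 45 assignments (counts)
value 3/4: 14 assignments
value 1/2: 22 assignments
value 1/4: 24 assignments
value 0: 20 assignments
So 45 of the 125 assignments meet the threshold.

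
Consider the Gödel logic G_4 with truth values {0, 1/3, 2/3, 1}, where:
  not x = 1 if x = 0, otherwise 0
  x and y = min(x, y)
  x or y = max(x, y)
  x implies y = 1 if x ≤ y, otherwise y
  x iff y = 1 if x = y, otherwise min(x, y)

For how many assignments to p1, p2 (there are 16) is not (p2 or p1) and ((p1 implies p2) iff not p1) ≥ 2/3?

p1 = 0, p2 = 0 ↦ 1  ≥
p1 = 0, p2 = 1/3 ↦ 0  <
p1 = 0, p2 = 2/3 ↦ 0  <
p1 = 0, p2 = 1 ↦ 0  <
p1 = 1/3, p2 = 0 ↦ 0  <
p1 = 1/3, p2 = 1/3 ↦ 0  <
p1 = 1/3, p2 = 2/3 ↦ 0  <
p1 = 1/3, p2 = 1 ↦ 0  <
p1 = 2/3, p2 = 0 ↦ 0  <
p1 = 2/3, p2 = 1/3 ↦ 0  <
p1 = 2/3, p2 = 2/3 ↦ 0  <
p1 = 2/3, p2 = 1 ↦ 0  <
p1 = 1, p2 = 0 ↦ 0  <
p1 = 1, p2 = 1/3 ↦ 0  <
p1 = 1, p2 = 2/3 ↦ 0  <
p1 = 1, p2 = 1 ↦ 0  <
So 1 of the 16 assignments meets the threshold.

1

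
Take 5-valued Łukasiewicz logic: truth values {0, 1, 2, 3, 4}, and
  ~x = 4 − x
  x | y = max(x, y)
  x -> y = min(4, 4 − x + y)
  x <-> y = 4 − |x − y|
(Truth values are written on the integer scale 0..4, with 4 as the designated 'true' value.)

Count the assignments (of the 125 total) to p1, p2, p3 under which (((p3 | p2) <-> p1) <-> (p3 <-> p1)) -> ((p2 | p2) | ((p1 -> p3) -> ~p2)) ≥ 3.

value 4: 83 assignments (counts)
value 3: 30 assignments (counts)
value 2: 12 assignments
So 113 of the 125 assignments meet the threshold.

113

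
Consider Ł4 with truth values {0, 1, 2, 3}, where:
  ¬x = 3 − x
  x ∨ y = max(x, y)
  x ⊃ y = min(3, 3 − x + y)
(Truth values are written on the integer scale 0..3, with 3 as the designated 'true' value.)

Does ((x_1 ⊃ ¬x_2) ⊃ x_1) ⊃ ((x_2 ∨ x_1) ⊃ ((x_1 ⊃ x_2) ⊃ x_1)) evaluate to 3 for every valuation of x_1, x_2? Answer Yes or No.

No

Counterexample: take x_1 = 1, x_2 = 3.
¬x_2 = ¬3 = 0
x_1 ⊃ ¬x_2 = 1 ⊃ 0 = 2
(x_1 ⊃ ¬x_2) ⊃ x_1 = 2 ⊃ 1 = 2
x_2 ∨ x_1 = 3 ∨ 1 = 3
x_1 ⊃ x_2 = 1 ⊃ 3 = 3
(x_1 ⊃ x_2) ⊃ x_1 = 3 ⊃ 1 = 1
(x_2 ∨ x_1) ⊃ ((x_1 ⊃ x_2) ⊃ x_1) = 3 ⊃ 1 = 1
((x_1 ⊃ ¬x_2) ⊃ x_1) ⊃ ((x_2 ∨ x_1) ⊃ ((x_1 ⊃ x_2) ⊃ x_1)) = 2 ⊃ 1 = 2
This gives 2 ≠ 3.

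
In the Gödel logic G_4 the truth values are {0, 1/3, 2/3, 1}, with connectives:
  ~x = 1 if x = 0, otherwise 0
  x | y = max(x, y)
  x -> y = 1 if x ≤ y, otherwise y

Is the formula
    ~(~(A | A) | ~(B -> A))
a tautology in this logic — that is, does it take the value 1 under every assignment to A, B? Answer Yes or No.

Counterexample: take A = 0, B = 0.
A | A = 0 | 0 = 0
~(A | A) = ~0 = 1
B -> A = 0 -> 0 = 1
~(B -> A) = ~1 = 0
~(A | A) | ~(B -> A) = 1 | 0 = 1
~(~(A | A) | ~(B -> A)) = ~1 = 0
This gives 0 ≠ 1.

No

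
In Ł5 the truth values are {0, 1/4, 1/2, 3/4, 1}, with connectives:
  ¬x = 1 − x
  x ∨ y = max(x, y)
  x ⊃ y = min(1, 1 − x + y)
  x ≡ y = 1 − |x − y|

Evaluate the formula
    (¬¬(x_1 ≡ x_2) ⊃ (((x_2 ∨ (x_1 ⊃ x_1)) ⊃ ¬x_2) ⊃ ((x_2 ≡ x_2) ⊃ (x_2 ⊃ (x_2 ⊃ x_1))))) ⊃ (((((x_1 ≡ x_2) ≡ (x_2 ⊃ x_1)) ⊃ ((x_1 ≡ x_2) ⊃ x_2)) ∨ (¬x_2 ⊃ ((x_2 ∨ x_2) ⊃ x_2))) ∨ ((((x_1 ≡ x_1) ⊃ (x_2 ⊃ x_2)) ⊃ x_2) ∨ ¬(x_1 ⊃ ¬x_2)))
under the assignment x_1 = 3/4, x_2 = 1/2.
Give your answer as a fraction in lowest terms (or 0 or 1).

x_1 ≡ x_2 = 3/4 ≡ 1/2 = 3/4
¬(x_1 ≡ x_2) = ¬3/4 = 1/4
¬¬(x_1 ≡ x_2) = ¬1/4 = 3/4
x_1 ⊃ x_1 = 3/4 ⊃ 3/4 = 1
x_2 ∨ (x_1 ⊃ x_1) = 1/2 ∨ 1 = 1
¬x_2 = ¬1/2 = 1/2
(x_2 ∨ (x_1 ⊃ x_1)) ⊃ ¬x_2 = 1 ⊃ 1/2 = 1/2
x_2 ≡ x_2 = 1/2 ≡ 1/2 = 1
x_2 ⊃ x_1 = 1/2 ⊃ 3/4 = 1
x_2 ⊃ (x_2 ⊃ x_1) = 1/2 ⊃ 1 = 1
(x_2 ≡ x_2) ⊃ (x_2 ⊃ (x_2 ⊃ x_1)) = 1 ⊃ 1 = 1
((x_2 ∨ (x_1 ⊃ x_1)) ⊃ ¬x_2) ⊃ ((x_2 ≡ x_2) ⊃ (x_2 ⊃ (x_2 ⊃ x_1))) = 1/2 ⊃ 1 = 1
¬¬(x_1 ≡ x_2) ⊃ (((x_2 ∨ (x_1 ⊃ x_1)) ⊃ ¬x_2) ⊃ ((x_2 ≡ x_2) ⊃ (x_2 ⊃ (x_2 ⊃ x_1)))) = 3/4 ⊃ 1 = 1
x_1 ≡ x_2 = 3/4 ≡ 1/2 = 3/4
x_2 ⊃ x_1 = 1/2 ⊃ 3/4 = 1
(x_1 ≡ x_2) ≡ (x_2 ⊃ x_1) = 3/4 ≡ 1 = 3/4
x_1 ≡ x_2 = 3/4 ≡ 1/2 = 3/4
(x_1 ≡ x_2) ⊃ x_2 = 3/4 ⊃ 1/2 = 3/4
((x_1 ≡ x_2) ≡ (x_2 ⊃ x_1)) ⊃ ((x_1 ≡ x_2) ⊃ x_2) = 3/4 ⊃ 3/4 = 1
¬x_2 = ¬1/2 = 1/2
x_2 ∨ x_2 = 1/2 ∨ 1/2 = 1/2
(x_2 ∨ x_2) ⊃ x_2 = 1/2 ⊃ 1/2 = 1
¬x_2 ⊃ ((x_2 ∨ x_2) ⊃ x_2) = 1/2 ⊃ 1 = 1
(((x_1 ≡ x_2) ≡ (x_2 ⊃ x_1)) ⊃ ((x_1 ≡ x_2) ⊃ x_2)) ∨ (¬x_2 ⊃ ((x_2 ∨ x_2) ⊃ x_2)) = 1 ∨ 1 = 1
x_1 ≡ x_1 = 3/4 ≡ 3/4 = 1
x_2 ⊃ x_2 = 1/2 ⊃ 1/2 = 1
(x_1 ≡ x_1) ⊃ (x_2 ⊃ x_2) = 1 ⊃ 1 = 1
((x_1 ≡ x_1) ⊃ (x_2 ⊃ x_2)) ⊃ x_2 = 1 ⊃ 1/2 = 1/2
¬x_2 = ¬1/2 = 1/2
x_1 ⊃ ¬x_2 = 3/4 ⊃ 1/2 = 3/4
¬(x_1 ⊃ ¬x_2) = ¬3/4 = 1/4
(((x_1 ≡ x_1) ⊃ (x_2 ⊃ x_2)) ⊃ x_2) ∨ ¬(x_1 ⊃ ¬x_2) = 1/2 ∨ 1/4 = 1/2
((((x_1 ≡ x_2) ≡ (x_2 ⊃ x_1)) ⊃ ((x_1 ≡ x_2) ⊃ x_2)) ∨ (¬x_2 ⊃ ((x_2 ∨ x_2) ⊃ x_2))) ∨ ((((x_1 ≡ x_1) ⊃ (x_2 ⊃ x_2)) ⊃ x_2) ∨ ¬(x_1 ⊃ ¬x_2)) = 1 ∨ 1/2 = 1
(¬¬(x_1 ≡ x_2) ⊃ (((x_2 ∨ (x_1 ⊃ x_1)) ⊃ ¬x_2) ⊃ ((x_2 ≡ x_2) ⊃ (x_2 ⊃ (x_2 ⊃ x_1))))) ⊃ (((((x_1 ≡ x_2) ≡ (x_2 ⊃ x_1)) ⊃ ((x_1 ≡ x_2) ⊃ x_2)) ∨ (¬x_2 ⊃ ((x_2 ∨ x_2) ⊃ x_2))) ∨ ((((x_1 ≡ x_1) ⊃ (x_2 ⊃ x_2)) ⊃ x_2) ∨ ¬(x_1 ⊃ ¬x_2))) = 1 ⊃ 1 = 1

1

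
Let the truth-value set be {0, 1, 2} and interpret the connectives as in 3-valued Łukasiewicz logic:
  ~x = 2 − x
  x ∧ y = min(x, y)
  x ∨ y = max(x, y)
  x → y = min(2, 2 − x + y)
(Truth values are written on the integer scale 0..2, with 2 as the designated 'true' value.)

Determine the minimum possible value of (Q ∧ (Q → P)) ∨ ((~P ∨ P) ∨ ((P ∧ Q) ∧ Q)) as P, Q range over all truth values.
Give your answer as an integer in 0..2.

Take P = 1, Q = 0:
Q → P = 0 → 1 = 2
Q ∧ (Q → P) = 0 ∧ 2 = 0
~P = ~1 = 1
~P ∨ P = 1 ∨ 1 = 1
P ∧ Q = 1 ∧ 0 = 0
(P ∧ Q) ∧ Q = 0 ∧ 0 = 0
(~P ∨ P) ∨ ((P ∧ Q) ∧ Q) = 1 ∨ 0 = 1
(Q ∧ (Q → P)) ∨ ((~P ∨ P) ∨ ((P ∧ Q) ∧ Q)) = 0 ∨ 1 = 1
No assignment yields a value below 1, so this is the minimum.

1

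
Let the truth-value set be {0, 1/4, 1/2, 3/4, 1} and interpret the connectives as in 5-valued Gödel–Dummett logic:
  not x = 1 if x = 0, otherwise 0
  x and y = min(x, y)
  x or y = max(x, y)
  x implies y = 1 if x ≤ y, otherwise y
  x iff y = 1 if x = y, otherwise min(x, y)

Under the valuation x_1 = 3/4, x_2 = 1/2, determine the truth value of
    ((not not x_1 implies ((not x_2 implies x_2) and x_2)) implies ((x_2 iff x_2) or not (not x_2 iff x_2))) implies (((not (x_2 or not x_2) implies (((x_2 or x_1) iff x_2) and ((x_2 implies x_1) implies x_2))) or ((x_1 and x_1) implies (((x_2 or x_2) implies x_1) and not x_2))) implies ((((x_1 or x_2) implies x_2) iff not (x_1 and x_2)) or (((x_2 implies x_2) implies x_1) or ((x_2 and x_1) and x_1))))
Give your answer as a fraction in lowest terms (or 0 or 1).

3/4

not x_1 = not 3/4 = 0
not not x_1 = not 0 = 1
not x_2 = not 1/2 = 0
not x_2 implies x_2 = 0 implies 1/2 = 1
(not x_2 implies x_2) and x_2 = 1 and 1/2 = 1/2
not not x_1 implies ((not x_2 implies x_2) and x_2) = 1 implies 1/2 = 1/2
x_2 iff x_2 = 1/2 iff 1/2 = 1
not x_2 = not 1/2 = 0
not x_2 iff x_2 = 0 iff 1/2 = 0
not (not x_2 iff x_2) = not 0 = 1
(x_2 iff x_2) or not (not x_2 iff x_2) = 1 or 1 = 1
(not not x_1 implies ((not x_2 implies x_2) and x_2)) implies ((x_2 iff x_2) or not (not x_2 iff x_2)) = 1/2 implies 1 = 1
not x_2 = not 1/2 = 0
x_2 or not x_2 = 1/2 or 0 = 1/2
not (x_2 or not x_2) = not 1/2 = 0
x_2 or x_1 = 1/2 or 3/4 = 3/4
(x_2 or x_1) iff x_2 = 3/4 iff 1/2 = 1/2
x_2 implies x_1 = 1/2 implies 3/4 = 1
(x_2 implies x_1) implies x_2 = 1 implies 1/2 = 1/2
((x_2 or x_1) iff x_2) and ((x_2 implies x_1) implies x_2) = 1/2 and 1/2 = 1/2
not (x_2 or not x_2) implies (((x_2 or x_1) iff x_2) and ((x_2 implies x_1) implies x_2)) = 0 implies 1/2 = 1
x_1 and x_1 = 3/4 and 3/4 = 3/4
x_2 or x_2 = 1/2 or 1/2 = 1/2
(x_2 or x_2) implies x_1 = 1/2 implies 3/4 = 1
not x_2 = not 1/2 = 0
((x_2 or x_2) implies x_1) and not x_2 = 1 and 0 = 0
(x_1 and x_1) implies (((x_2 or x_2) implies x_1) and not x_2) = 3/4 implies 0 = 0
(not (x_2 or not x_2) implies (((x_2 or x_1) iff x_2) and ((x_2 implies x_1) implies x_2))) or ((x_1 and x_1) implies (((x_2 or x_2) implies x_1) and not x_2)) = 1 or 0 = 1
x_1 or x_2 = 3/4 or 1/2 = 3/4
(x_1 or x_2) implies x_2 = 3/4 implies 1/2 = 1/2
x_1 and x_2 = 3/4 and 1/2 = 1/2
not (x_1 and x_2) = not 1/2 = 0
((x_1 or x_2) implies x_2) iff not (x_1 and x_2) = 1/2 iff 0 = 0
x_2 implies x_2 = 1/2 implies 1/2 = 1
(x_2 implies x_2) implies x_1 = 1 implies 3/4 = 3/4
x_2 and x_1 = 1/2 and 3/4 = 1/2
(x_2 and x_1) and x_1 = 1/2 and 3/4 = 1/2
((x_2 implies x_2) implies x_1) or ((x_2 and x_1) and x_1) = 3/4 or 1/2 = 3/4
(((x_1 or x_2) implies x_2) iff not (x_1 and x_2)) or (((x_2 implies x_2) implies x_1) or ((x_2 and x_1) and x_1)) = 0 or 3/4 = 3/4
((not (x_2 or not x_2) implies (((x_2 or x_1) iff x_2) and ((x_2 implies x_1) implies x_2))) or ((x_1 and x_1) implies (((x_2 or x_2) implies x_1) and not x_2))) implies ((((x_1 or x_2) implies x_2) iff not (x_1 and x_2)) or (((x_2 implies x_2) implies x_1) or ((x_2 and x_1) and x_1))) = 1 implies 3/4 = 3/4
((not not x_1 implies ((not x_2 implies x_2) and x_2)) implies ((x_2 iff x_2) or not (not x_2 iff x_2))) implies (((not (x_2 or not x_2) implies (((x_2 or x_1) iff x_2) and ((x_2 implies x_1) implies x_2))) or ((x_1 and x_1) implies (((x_2 or x_2) implies x_1) and not x_2))) implies ((((x_1 or x_2) implies x_2) iff not (x_1 and x_2)) or (((x_2 implies x_2) implies x_1) or ((x_2 and x_1) and x_1)))) = 1 implies 3/4 = 3/4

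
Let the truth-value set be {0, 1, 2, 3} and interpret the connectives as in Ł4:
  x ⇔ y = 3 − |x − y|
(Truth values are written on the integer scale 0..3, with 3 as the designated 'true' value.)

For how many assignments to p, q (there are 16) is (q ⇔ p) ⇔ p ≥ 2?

p = 0, q = 0 ↦ 0  <
p = 0, q = 1 ↦ 1  <
p = 0, q = 2 ↦ 2  ≥
p = 0, q = 3 ↦ 3  ≥
p = 1, q = 0 ↦ 2  ≥
p = 1, q = 1 ↦ 1  <
p = 1, q = 2 ↦ 2  ≥
p = 1, q = 3 ↦ 3  ≥
p = 2, q = 0 ↦ 2  ≥
p = 2, q = 1 ↦ 3  ≥
p = 2, q = 2 ↦ 2  ≥
p = 2, q = 3 ↦ 3  ≥
p = 3, q = 0 ↦ 0  <
p = 3, q = 1 ↦ 1  <
p = 3, q = 2 ↦ 2  ≥
p = 3, q = 3 ↦ 3  ≥
So 11 of the 16 assignments meet the threshold.

11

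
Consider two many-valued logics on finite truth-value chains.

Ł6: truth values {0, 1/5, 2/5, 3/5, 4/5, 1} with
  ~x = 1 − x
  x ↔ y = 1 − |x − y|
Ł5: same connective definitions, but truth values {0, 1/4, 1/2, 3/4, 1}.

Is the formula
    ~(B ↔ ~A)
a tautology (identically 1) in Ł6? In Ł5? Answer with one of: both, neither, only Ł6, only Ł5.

In Ł6: at A = 0, B = 1/5 the value is 4/5 — not a tautology.
In Ł5: at A = 0, B = 1/4 the value is 3/4 — not a tautology.

neither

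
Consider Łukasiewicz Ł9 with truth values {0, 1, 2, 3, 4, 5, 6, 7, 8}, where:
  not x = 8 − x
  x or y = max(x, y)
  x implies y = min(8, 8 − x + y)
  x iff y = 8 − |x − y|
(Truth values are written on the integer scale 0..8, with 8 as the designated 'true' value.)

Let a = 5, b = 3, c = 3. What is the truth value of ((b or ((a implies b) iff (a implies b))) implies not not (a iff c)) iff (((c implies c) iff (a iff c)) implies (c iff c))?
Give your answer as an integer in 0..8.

a implies b = 5 implies 3 = 6
a implies b = 5 implies 3 = 6
(a implies b) iff (a implies b) = 6 iff 6 = 8
b or ((a implies b) iff (a implies b)) = 3 or 8 = 8
a iff c = 5 iff 3 = 6
not (a iff c) = not 6 = 2
not not (a iff c) = not 2 = 6
(b or ((a implies b) iff (a implies b))) implies not not (a iff c) = 8 implies 6 = 6
c implies c = 3 implies 3 = 8
a iff c = 5 iff 3 = 6
(c implies c) iff (a iff c) = 8 iff 6 = 6
c iff c = 3 iff 3 = 8
((c implies c) iff (a iff c)) implies (c iff c) = 6 implies 8 = 8
((b or ((a implies b) iff (a implies b))) implies not not (a iff c)) iff (((c implies c) iff (a iff c)) implies (c iff c)) = 6 iff 8 = 6

6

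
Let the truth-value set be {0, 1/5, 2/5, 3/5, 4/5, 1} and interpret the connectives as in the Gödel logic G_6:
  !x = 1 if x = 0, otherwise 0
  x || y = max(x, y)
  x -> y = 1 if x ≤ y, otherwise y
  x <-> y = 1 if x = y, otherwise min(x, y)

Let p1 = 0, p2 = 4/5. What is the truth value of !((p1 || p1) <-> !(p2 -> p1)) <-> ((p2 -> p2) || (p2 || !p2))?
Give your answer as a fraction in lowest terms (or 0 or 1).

p1 || p1 = 0 || 0 = 0
p2 -> p1 = 4/5 -> 0 = 0
!(p2 -> p1) = !0 = 1
(p1 || p1) <-> !(p2 -> p1) = 0 <-> 1 = 0
!((p1 || p1) <-> !(p2 -> p1)) = !0 = 1
p2 -> p2 = 4/5 -> 4/5 = 1
!p2 = !4/5 = 0
p2 || !p2 = 4/5 || 0 = 4/5
(p2 -> p2) || (p2 || !p2) = 1 || 4/5 = 1
!((p1 || p1) <-> !(p2 -> p1)) <-> ((p2 -> p2) || (p2 || !p2)) = 1 <-> 1 = 1

1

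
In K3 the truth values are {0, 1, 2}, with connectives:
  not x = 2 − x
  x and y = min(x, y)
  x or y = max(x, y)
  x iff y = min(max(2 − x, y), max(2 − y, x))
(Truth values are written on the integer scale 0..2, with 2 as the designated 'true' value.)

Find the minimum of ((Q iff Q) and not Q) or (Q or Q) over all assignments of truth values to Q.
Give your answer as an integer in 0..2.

Take Q = 1:
Q iff Q = 1 iff 1 = 1
not Q = not 1 = 1
(Q iff Q) and not Q = 1 and 1 = 1
Q or Q = 1 or 1 = 1
((Q iff Q) and not Q) or (Q or Q) = 1 or 1 = 1
No assignment yields a value below 1, so this is the minimum.

1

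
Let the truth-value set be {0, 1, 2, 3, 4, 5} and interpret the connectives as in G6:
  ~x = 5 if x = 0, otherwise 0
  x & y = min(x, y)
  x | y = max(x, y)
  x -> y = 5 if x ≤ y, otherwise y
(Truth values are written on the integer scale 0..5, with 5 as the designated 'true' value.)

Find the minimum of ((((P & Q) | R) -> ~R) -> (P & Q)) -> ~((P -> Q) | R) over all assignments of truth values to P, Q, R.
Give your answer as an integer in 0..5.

0

Take P = 0, Q = 0, R = 1:
P & Q = 0 & 0 = 0
(P & Q) | R = 0 | 1 = 1
~R = ~1 = 0
((P & Q) | R) -> ~R = 1 -> 0 = 0
P & Q = 0 & 0 = 0
(((P & Q) | R) -> ~R) -> (P & Q) = 0 -> 0 = 5
P -> Q = 0 -> 0 = 5
(P -> Q) | R = 5 | 1 = 5
~((P -> Q) | R) = ~5 = 0
((((P & Q) | R) -> ~R) -> (P & Q)) -> ~((P -> Q) | R) = 5 -> 0 = 0
No assignment yields a value below 0, so this is the minimum.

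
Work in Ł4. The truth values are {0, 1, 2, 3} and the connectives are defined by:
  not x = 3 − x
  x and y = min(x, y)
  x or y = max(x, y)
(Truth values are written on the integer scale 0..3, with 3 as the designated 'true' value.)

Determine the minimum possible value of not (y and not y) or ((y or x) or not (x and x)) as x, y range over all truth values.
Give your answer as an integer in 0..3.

Take x = 1, y = 1:
not y = not 1 = 2
y and not y = 1 and 2 = 1
not (y and not y) = not 1 = 2
y or x = 1 or 1 = 1
x and x = 1 and 1 = 1
not (x and x) = not 1 = 2
(y or x) or not (x and x) = 1 or 2 = 2
not (y and not y) or ((y or x) or not (x and x)) = 2 or 2 = 2
No assignment yields a value below 2, so this is the minimum.

2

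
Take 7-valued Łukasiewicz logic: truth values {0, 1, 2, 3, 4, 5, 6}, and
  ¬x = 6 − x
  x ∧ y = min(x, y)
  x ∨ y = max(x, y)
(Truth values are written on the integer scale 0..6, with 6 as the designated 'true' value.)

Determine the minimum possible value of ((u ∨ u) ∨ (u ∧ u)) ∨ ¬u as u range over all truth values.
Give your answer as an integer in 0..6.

Take u = 3:
u ∨ u = 3 ∨ 3 = 3
u ∧ u = 3 ∧ 3 = 3
(u ∨ u) ∨ (u ∧ u) = 3 ∨ 3 = 3
¬u = ¬3 = 3
((u ∨ u) ∨ (u ∧ u)) ∨ ¬u = 3 ∨ 3 = 3
No assignment yields a value below 3, so this is the minimum.

3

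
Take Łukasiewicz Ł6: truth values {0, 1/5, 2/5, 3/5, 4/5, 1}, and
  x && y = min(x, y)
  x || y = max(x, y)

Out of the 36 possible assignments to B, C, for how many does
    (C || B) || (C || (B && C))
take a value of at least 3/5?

value 1: 11 assignments (counts)
value 4/5: 9 assignments (counts)
value 3/5: 7 assignments (counts)
value 2/5: 5 assignments
value 1/5: 3 assignments
value 0: 1 assignment
So 27 of the 36 assignments meet the threshold.

27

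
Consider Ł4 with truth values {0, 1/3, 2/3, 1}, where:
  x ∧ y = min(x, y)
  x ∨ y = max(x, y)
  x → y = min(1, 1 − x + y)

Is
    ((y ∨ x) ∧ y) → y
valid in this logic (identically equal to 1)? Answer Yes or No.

x = 0, y = 0 ↦ 1
x = 0, y = 1/3 ↦ 1
x = 0, y = 2/3 ↦ 1
x = 0, y = 1 ↦ 1
x = 1/3, y = 0 ↦ 1
x = 1/3, y = 1/3 ↦ 1
x = 1/3, y = 2/3 ↦ 1
x = 1/3, y = 1 ↦ 1
x = 2/3, y = 0 ↦ 1
x = 2/3, y = 1/3 ↦ 1
x = 2/3, y = 2/3 ↦ 1
x = 2/3, y = 1 ↦ 1
x = 1, y = 0 ↦ 1
x = 1, y = 1/3 ↦ 1
x = 1, y = 2/3 ↦ 1
x = 1, y = 1 ↦ 1
Every assignment gives a value ≥ 1.

Yes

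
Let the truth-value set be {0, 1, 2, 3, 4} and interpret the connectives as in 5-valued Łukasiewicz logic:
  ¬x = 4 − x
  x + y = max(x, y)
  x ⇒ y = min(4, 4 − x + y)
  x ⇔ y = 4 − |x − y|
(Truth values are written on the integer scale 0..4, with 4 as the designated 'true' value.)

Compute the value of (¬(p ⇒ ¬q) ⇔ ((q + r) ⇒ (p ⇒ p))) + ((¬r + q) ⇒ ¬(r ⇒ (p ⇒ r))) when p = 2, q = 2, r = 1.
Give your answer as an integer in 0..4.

1

¬q = ¬2 = 2
p ⇒ ¬q = 2 ⇒ 2 = 4
¬(p ⇒ ¬q) = ¬4 = 0
q + r = 2 + 1 = 2
p ⇒ p = 2 ⇒ 2 = 4
(q + r) ⇒ (p ⇒ p) = 2 ⇒ 4 = 4
¬(p ⇒ ¬q) ⇔ ((q + r) ⇒ (p ⇒ p)) = 0 ⇔ 4 = 0
¬r = ¬1 = 3
¬r + q = 3 + 2 = 3
p ⇒ r = 2 ⇒ 1 = 3
r ⇒ (p ⇒ r) = 1 ⇒ 3 = 4
¬(r ⇒ (p ⇒ r)) = ¬4 = 0
(¬r + q) ⇒ ¬(r ⇒ (p ⇒ r)) = 3 ⇒ 0 = 1
(¬(p ⇒ ¬q) ⇔ ((q + r) ⇒ (p ⇒ p))) + ((¬r + q) ⇒ ¬(r ⇒ (p ⇒ r))) = 0 + 1 = 1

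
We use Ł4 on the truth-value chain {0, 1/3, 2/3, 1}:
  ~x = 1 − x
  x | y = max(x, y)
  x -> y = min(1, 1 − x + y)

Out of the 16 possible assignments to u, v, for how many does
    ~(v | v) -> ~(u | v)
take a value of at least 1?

10

u = 0, v = 0 ↦ 1  ≥
u = 0, v = 1/3 ↦ 1  ≥
u = 0, v = 2/3 ↦ 1  ≥
u = 0, v = 1 ↦ 1  ≥
u = 1/3, v = 0 ↦ 2/3  <
u = 1/3, v = 1/3 ↦ 1  ≥
u = 1/3, v = 2/3 ↦ 1  ≥
u = 1/3, v = 1 ↦ 1  ≥
u = 2/3, v = 0 ↦ 1/3  <
u = 2/3, v = 1/3 ↦ 2/3  <
u = 2/3, v = 2/3 ↦ 1  ≥
u = 2/3, v = 1 ↦ 1  ≥
u = 1, v = 0 ↦ 0  <
u = 1, v = 1/3 ↦ 1/3  <
u = 1, v = 2/3 ↦ 2/3  <
u = 1, v = 1 ↦ 1  ≥
So 10 of the 16 assignments meet the threshold.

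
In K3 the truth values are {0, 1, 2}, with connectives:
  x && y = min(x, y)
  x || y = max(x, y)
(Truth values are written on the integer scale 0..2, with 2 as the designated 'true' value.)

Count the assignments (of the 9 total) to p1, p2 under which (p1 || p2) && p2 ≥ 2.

p1 = 0, p2 = 0 ↦ 0  <
p1 = 0, p2 = 1 ↦ 1  <
p1 = 0, p2 = 2 ↦ 2  ≥
p1 = 1, p2 = 0 ↦ 0  <
p1 = 1, p2 = 1 ↦ 1  <
p1 = 1, p2 = 2 ↦ 2  ≥
p1 = 2, p2 = 0 ↦ 0  <
p1 = 2, p2 = 1 ↦ 1  <
p1 = 2, p2 = 2 ↦ 2  ≥
So 3 of the 9 assignments meet the threshold.

3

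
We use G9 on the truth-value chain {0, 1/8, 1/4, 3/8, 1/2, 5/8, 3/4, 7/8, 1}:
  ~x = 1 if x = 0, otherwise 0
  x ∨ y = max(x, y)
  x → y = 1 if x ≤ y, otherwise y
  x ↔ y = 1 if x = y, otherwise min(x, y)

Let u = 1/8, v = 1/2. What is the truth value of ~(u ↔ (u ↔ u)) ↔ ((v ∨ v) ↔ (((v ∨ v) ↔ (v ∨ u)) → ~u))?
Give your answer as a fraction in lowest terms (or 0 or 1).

u ↔ u = 1/8 ↔ 1/8 = 1
u ↔ (u ↔ u) = 1/8 ↔ 1 = 1/8
~(u ↔ (u ↔ u)) = ~1/8 = 0
v ∨ v = 1/2 ∨ 1/2 = 1/2
v ∨ v = 1/2 ∨ 1/2 = 1/2
v ∨ u = 1/2 ∨ 1/8 = 1/2
(v ∨ v) ↔ (v ∨ u) = 1/2 ↔ 1/2 = 1
~u = ~1/8 = 0
((v ∨ v) ↔ (v ∨ u)) → ~u = 1 → 0 = 0
(v ∨ v) ↔ (((v ∨ v) ↔ (v ∨ u)) → ~u) = 1/2 ↔ 0 = 0
~(u ↔ (u ↔ u)) ↔ ((v ∨ v) ↔ (((v ∨ v) ↔ (v ∨ u)) → ~u)) = 0 ↔ 0 = 1

1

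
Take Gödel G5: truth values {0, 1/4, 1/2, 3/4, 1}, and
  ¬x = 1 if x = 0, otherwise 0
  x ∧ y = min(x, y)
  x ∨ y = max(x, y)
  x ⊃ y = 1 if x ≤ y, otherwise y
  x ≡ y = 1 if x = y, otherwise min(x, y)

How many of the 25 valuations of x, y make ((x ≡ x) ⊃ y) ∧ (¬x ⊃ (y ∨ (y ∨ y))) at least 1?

5

value 1: 5 assignments (counts)
value 3/4: 5 assignments
value 1/2: 5 assignments
value 1/4: 5 assignments
value 0: 5 assignments
So 5 of the 25 assignments meet the threshold.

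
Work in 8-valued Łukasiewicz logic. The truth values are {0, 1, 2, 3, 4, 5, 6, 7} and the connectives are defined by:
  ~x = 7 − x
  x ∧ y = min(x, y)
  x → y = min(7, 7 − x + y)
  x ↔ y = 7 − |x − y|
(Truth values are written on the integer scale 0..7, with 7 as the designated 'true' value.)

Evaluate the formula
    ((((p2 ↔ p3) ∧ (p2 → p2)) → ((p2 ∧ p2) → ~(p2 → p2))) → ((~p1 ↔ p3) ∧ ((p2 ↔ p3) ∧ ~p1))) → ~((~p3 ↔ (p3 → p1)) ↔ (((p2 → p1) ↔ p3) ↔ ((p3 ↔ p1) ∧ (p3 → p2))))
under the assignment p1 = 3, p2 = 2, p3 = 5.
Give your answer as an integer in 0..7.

p2 ↔ p3 = 2 ↔ 5 = 4
p2 → p2 = 2 → 2 = 7
(p2 ↔ p3) ∧ (p2 → p2) = 4 ∧ 7 = 4
p2 ∧ p2 = 2 ∧ 2 = 2
p2 → p2 = 2 → 2 = 7
~(p2 → p2) = ~7 = 0
(p2 ∧ p2) → ~(p2 → p2) = 2 → 0 = 5
((p2 ↔ p3) ∧ (p2 → p2)) → ((p2 ∧ p2) → ~(p2 → p2)) = 4 → 5 = 7
~p1 = ~3 = 4
~p1 ↔ p3 = 4 ↔ 5 = 6
p2 ↔ p3 = 2 ↔ 5 = 4
~p1 = ~3 = 4
(p2 ↔ p3) ∧ ~p1 = 4 ∧ 4 = 4
(~p1 ↔ p3) ∧ ((p2 ↔ p3) ∧ ~p1) = 6 ∧ 4 = 4
(((p2 ↔ p3) ∧ (p2 → p2)) → ((p2 ∧ p2) → ~(p2 → p2))) → ((~p1 ↔ p3) ∧ ((p2 ↔ p3) ∧ ~p1)) = 7 → 4 = 4
~p3 = ~5 = 2
p3 → p1 = 5 → 3 = 5
~p3 ↔ (p3 → p1) = 2 ↔ 5 = 4
p2 → p1 = 2 → 3 = 7
(p2 → p1) ↔ p3 = 7 ↔ 5 = 5
p3 ↔ p1 = 5 ↔ 3 = 5
p3 → p2 = 5 → 2 = 4
(p3 ↔ p1) ∧ (p3 → p2) = 5 ∧ 4 = 4
((p2 → p1) ↔ p3) ↔ ((p3 ↔ p1) ∧ (p3 → p2)) = 5 ↔ 4 = 6
(~p3 ↔ (p3 → p1)) ↔ (((p2 → p1) ↔ p3) ↔ ((p3 ↔ p1) ∧ (p3 → p2))) = 4 ↔ 6 = 5
~((~p3 ↔ (p3 → p1)) ↔ (((p2 → p1) ↔ p3) ↔ ((p3 ↔ p1) ∧ (p3 → p2)))) = ~5 = 2
((((p2 ↔ p3) ∧ (p2 → p2)) → ((p2 ∧ p2) → ~(p2 → p2))) → ((~p1 ↔ p3) ∧ ((p2 ↔ p3) ∧ ~p1))) → ~((~p3 ↔ (p3 → p1)) ↔ (((p2 → p1) ↔ p3) ↔ ((p3 ↔ p1) ∧ (p3 → p2)))) = 4 → 2 = 5

5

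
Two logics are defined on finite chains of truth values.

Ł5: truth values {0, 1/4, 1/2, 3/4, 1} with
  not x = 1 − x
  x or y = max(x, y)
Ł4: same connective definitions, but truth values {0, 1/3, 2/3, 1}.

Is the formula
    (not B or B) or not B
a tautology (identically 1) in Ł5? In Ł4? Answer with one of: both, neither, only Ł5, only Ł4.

neither

In Ł5: at B = 1/4 the value is 3/4 — not a tautology.
In Ł4: at B = 1/3 the value is 2/3 — not a tautology.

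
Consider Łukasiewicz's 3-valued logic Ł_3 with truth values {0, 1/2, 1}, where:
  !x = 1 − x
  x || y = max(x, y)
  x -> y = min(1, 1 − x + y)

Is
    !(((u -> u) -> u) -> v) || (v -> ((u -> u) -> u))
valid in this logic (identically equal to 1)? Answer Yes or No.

Counterexample: take u = 0, v = 1/2.
u -> u = 0 -> 0 = 1
(u -> u) -> u = 1 -> 0 = 0
((u -> u) -> u) -> v = 0 -> 1/2 = 1
!(((u -> u) -> u) -> v) = !1 = 0
v -> ((u -> u) -> u) = 1/2 -> 0 = 1/2
!(((u -> u) -> u) -> v) || (v -> ((u -> u) -> u)) = 0 || 1/2 = 1/2
This gives 1/2 ≠ 1.

No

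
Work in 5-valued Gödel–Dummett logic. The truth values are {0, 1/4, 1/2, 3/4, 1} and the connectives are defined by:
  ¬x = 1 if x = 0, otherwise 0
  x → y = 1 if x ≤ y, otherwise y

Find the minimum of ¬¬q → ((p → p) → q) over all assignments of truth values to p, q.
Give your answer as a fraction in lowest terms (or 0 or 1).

1/4

Take p = 0, q = 1/4:
¬q = ¬1/4 = 0
¬¬q = ¬0 = 1
p → p = 0 → 0 = 1
(p → p) → q = 1 → 1/4 = 1/4
¬¬q → ((p → p) → q) = 1 → 1/4 = 1/4
No assignment yields a value below 1/4, so this is the minimum.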